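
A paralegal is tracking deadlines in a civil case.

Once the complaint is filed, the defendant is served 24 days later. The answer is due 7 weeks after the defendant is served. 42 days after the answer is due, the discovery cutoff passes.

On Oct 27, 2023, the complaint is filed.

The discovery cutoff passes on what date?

Feb 19, 2024

The complaint is filed: Oct 27, 2023.
The defendant is served: Oct 27, 2023 + 24 days = Nov 20, 2023.
The answer is due: Nov 20, 2023 + 7 weeks = Jan 8, 2024.
The discovery cutoff passes: Jan 8, 2024 + 42 days = Feb 19, 2024.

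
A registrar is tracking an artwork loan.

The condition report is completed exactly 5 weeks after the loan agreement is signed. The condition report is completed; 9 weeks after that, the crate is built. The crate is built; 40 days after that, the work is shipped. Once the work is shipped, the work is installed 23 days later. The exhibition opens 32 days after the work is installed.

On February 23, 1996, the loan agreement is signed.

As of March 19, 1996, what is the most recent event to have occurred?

The loan agreement is signed

The loan agreement is signed: Feb 23, 1996.
The condition report is completed: Feb 23, 1996 + 5 weeks = Mar 29, 1996.
The crate is built: Mar 29, 1996 + 9 weeks = May 31, 1996.
The work is shipped: May 31, 1996 + 40 days = Jul 10, 1996.
The work is installed: Jul 10, 1996 + 23 days = Aug 2, 1996.
The exhibition opens: Aug 2, 1996 + 32 days = Sep 3, 1996.
Mar 19, 1996 falls between when the loan agreement is signed (Feb 23, 1996) and when the condition report is completed (Mar 29, 1996).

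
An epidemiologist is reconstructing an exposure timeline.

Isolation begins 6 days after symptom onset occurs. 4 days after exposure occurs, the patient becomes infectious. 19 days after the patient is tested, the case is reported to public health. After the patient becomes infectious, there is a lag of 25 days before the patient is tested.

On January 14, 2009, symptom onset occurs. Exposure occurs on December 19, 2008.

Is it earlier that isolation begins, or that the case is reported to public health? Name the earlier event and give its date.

Symptom onset occurs: Jan 14, 2009.
Isolation begins: Jan 14, 2009 + 6 days = Jan 20, 2009.
Exposure occurs: Dec 19, 2008.
The patient becomes infectious: Dec 19, 2008 + 4 days = Dec 23, 2008.
The patient is tested: Dec 23, 2008 + 25 days = Jan 17, 2009.
The case is reported to public health: Jan 17, 2009 + 19 days = Feb 5, 2009.
Comparing: isolation begins on Jan 20, 2009 vs the case is reported to public health on Feb 5, 2009. Earlier: isolation begins.

Isolation begins — January 20, 2009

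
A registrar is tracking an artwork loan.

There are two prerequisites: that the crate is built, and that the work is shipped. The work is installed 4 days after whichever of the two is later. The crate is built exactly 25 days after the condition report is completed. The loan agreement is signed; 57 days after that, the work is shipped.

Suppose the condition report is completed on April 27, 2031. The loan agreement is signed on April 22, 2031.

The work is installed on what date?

June 22, 2031

The condition report is completed: Apr 27, 2031.
The crate is built: Apr 27, 2031 + 25 days = May 22, 2031.
The loan agreement is signed: Apr 22, 2031.
The work is shipped: Apr 22, 2031 + 57 days = Jun 18, 2031.
Both prerequisites met — the crate is built (May 22, 2031), the work is shipped (Jun 18, 2031); the later is Jun 18, 2031.
The work is installed: Jun 18, 2031 + 4 days = Jun 22, 2031.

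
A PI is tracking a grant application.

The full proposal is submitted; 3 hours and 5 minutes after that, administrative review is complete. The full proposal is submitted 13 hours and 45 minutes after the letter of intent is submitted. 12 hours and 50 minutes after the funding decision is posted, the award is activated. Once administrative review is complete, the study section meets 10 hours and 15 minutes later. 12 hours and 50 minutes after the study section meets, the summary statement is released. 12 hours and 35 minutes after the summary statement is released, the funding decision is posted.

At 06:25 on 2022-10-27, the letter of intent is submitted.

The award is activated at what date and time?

The letter of intent is submitted: 06:25 Oct 27, 2022.
The full proposal is submitted: 06:25 Oct 27, 2022 + 13h45m = 20:10 Oct 27, 2022.
Administrative review is complete: 20:10 Oct 27, 2022 + 3h05m = 23:15 Oct 27, 2022.
The study section meets: 23:15 Oct 27, 2022 + 10h15m = 09:30 Oct 28, 2022.
The summary statement is released: 09:30 Oct 28, 2022 + 12h50m = 22:20 Oct 28, 2022.
The funding decision is posted: 22:20 Oct 28, 2022 + 12h35m = 10:55 Oct 29, 2022.
The award is activated: 10:55 Oct 29, 2022 + 12h50m = 23:45 Oct 29, 2022.

23:45 on 2022-10-29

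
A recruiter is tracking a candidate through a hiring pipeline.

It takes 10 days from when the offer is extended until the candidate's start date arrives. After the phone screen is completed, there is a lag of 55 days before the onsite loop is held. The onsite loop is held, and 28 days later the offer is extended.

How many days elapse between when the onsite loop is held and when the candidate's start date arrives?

Causal path: the onsite loop is held → the offer is extended → the candidate's start date arrives.
Total delay along the path: 28 + 10 = 38 days.

38 days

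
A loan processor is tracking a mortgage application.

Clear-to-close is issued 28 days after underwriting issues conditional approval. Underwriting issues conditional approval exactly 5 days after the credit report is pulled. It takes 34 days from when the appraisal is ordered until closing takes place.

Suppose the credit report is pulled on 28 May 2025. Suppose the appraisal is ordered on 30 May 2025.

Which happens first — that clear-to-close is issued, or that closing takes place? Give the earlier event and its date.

The credit report is pulled: May 28, 2025.
Underwriting issues conditional approval: May 28, 2025 + 5 days = Jun 2, 2025.
Clear-to-close is issued: Jun 2, 2025 + 28 days = Jun 30, 2025.
The appraisal is ordered: May 30, 2025.
Closing takes place: May 30, 2025 + 34 days = Jul 3, 2025.
Comparing: clear-to-close is issued on Jun 30, 2025 vs closing takes place on Jul 3, 2025. Earlier: clear-to-close is issued.

Clear-to-close is issued — 30 June 2025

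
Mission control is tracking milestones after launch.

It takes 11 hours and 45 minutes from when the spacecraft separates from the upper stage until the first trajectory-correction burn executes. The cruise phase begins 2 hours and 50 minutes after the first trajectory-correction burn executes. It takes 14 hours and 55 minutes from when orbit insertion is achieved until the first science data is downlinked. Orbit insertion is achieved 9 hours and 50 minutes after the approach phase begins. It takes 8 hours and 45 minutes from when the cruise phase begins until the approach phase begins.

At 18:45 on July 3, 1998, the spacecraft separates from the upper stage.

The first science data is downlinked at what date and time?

18:50 on July 5, 1998

The spacecraft separates from the upper stage: 18:45 Jul 3, 1998.
The first trajectory-correction burn executes: 18:45 Jul 3, 1998 + 11h45m = 06:30 Jul 4, 1998.
The cruise phase begins: 06:30 Jul 4, 1998 + 2h50m = 09:20 Jul 4, 1998.
The approach phase begins: 09:20 Jul 4, 1998 + 8h45m = 18:05 Jul 4, 1998.
Orbit insertion is achieved: 18:05 Jul 4, 1998 + 9h50m = 03:55 Jul 5, 1998.
The first science data is downlinked: 03:55 Jul 5, 1998 + 14h55m = 18:50 Jul 5, 1998.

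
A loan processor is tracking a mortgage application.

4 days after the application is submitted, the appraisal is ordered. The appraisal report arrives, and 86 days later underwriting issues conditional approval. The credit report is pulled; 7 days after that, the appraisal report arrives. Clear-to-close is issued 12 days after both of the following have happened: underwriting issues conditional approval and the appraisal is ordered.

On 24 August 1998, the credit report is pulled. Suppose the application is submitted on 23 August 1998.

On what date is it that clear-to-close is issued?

7 December 1998

The credit report is pulled: Aug 24, 1998.
The appraisal report arrives: Aug 24, 1998 + 7 days = Aug 31, 1998.
Underwriting issues conditional approval: Aug 31, 1998 + 86 days = Nov 25, 1998.
The application is submitted: Aug 23, 1998.
The appraisal is ordered: Aug 23, 1998 + 4 days = Aug 27, 1998.
Both prerequisites met — underwriting issues conditional approval (Nov 25, 1998), the appraisal is ordered (Aug 27, 1998); the later is Nov 25, 1998.
Clear-to-close is issued: Nov 25, 1998 + 12 days = Dec 7, 1998.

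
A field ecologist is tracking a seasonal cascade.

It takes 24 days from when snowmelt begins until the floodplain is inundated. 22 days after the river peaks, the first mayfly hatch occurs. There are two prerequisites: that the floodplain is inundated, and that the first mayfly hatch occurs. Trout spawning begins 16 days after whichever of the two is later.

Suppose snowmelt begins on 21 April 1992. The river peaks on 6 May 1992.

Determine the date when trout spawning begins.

13 June 1992

Snowmelt begins: Apr 21, 1992.
The floodplain is inundated: Apr 21, 1992 + 24 days = May 15, 1992.
The river peaks: May 6, 1992.
The first mayfly hatch occurs: May 6, 1992 + 22 days = May 28, 1992.
Both prerequisites met — the floodplain is inundated (May 15, 1992), the first mayfly hatch occurs (May 28, 1992); the later is May 28, 1992.
Trout spawning begins: May 28, 1992 + 16 days = Jun 13, 1992.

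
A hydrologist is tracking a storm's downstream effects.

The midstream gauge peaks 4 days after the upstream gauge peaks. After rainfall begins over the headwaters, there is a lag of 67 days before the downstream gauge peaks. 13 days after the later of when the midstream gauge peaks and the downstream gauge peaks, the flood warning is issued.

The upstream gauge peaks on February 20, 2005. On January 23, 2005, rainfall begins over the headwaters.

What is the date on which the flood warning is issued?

The upstream gauge peaks: Feb 20, 2005.
The midstream gauge peaks: Feb 20, 2005 + 4 days = Feb 24, 2005.
Rainfall begins over the headwaters: Jan 23, 2005.
The downstream gauge peaks: Jan 23, 2005 + 67 days = Mar 31, 2005.
Both prerequisites met — the midstream gauge peaks (Feb 24, 2005), the downstream gauge peaks (Mar 31, 2005); the later is Mar 31, 2005.
The flood warning is issued: Mar 31, 2005 + 13 days = Apr 13, 2005.

April 13, 2005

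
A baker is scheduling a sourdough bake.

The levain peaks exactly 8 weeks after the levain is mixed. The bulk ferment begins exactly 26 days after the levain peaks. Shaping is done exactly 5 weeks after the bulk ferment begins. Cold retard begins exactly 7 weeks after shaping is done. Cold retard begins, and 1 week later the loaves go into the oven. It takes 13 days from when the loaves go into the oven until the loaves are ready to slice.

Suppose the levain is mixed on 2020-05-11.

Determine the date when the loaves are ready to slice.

The levain is mixed: May 11, 2020.
The levain peaks: May 11, 2020 + 8 weeks = Jul 6, 2020.
The bulk ferment begins: Jul 6, 2020 + 26 days = Aug 1, 2020.
Shaping is done: Aug 1, 2020 + 5 weeks = Sep 5, 2020.
Cold retard begins: Sep 5, 2020 + 7 weeks = Oct 24, 2020.
The loaves go into the oven: Oct 24, 2020 + 1 week = Oct 31, 2020.
The loaves are ready to slice: Oct 31, 2020 + 13 days = Nov 13, 2020.

2020-11-13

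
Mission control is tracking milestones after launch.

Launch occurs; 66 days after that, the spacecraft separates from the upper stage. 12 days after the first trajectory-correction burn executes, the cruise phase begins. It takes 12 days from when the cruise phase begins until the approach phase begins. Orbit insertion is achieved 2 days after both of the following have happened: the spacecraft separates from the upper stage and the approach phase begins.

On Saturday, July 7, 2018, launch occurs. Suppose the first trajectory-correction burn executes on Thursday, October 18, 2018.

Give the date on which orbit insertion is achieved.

Tuesday, November 13, 2018

Launch occurs: Jul 7, 2018.
The spacecraft separates from the upper stage: Jul 7, 2018 + 66 days = Sep 11, 2018.
The first trajectory-correction burn executes: Oct 18, 2018.
The cruise phase begins: Oct 18, 2018 + 12 days = Oct 30, 2018.
The approach phase begins: Oct 30, 2018 + 12 days = Nov 11, 2018.
Both prerequisites met — the spacecraft separates from the upper stage (Sep 11, 2018), the approach phase begins (Nov 11, 2018); the later is Nov 11, 2018.
Orbit insertion is achieved: Nov 11, 2018 + 2 days = Nov 13, 2018.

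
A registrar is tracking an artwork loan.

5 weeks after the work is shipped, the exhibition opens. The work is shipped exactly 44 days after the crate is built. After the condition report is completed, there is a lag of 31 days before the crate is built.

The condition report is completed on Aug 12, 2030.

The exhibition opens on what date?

The condition report is completed: Aug 12, 2030.
The crate is built: Aug 12, 2030 + 31 days = Sep 12, 2030.
The work is shipped: Sep 12, 2030 + 44 days = Oct 26, 2030.
The exhibition opens: Oct 26, 2030 + 5 weeks = Nov 30, 2030.

Nov 30, 2030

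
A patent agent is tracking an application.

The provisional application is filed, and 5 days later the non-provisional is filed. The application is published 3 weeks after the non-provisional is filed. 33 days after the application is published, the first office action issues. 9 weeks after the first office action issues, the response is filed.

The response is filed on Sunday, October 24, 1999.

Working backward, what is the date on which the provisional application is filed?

Thursday, June 24, 1999

The response is filed: Oct 24, 1999.
The first office action issues: Oct 24, 1999 − 9 weeks = Aug 22, 1999.
The application is published: Aug 22, 1999 − 33 days = Jul 20, 1999.
The non-provisional is filed: Jul 20, 1999 − 3 weeks = Jun 29, 1999.
The provisional application is filed: Jun 29, 1999 − 5 days = Jun 24, 1999.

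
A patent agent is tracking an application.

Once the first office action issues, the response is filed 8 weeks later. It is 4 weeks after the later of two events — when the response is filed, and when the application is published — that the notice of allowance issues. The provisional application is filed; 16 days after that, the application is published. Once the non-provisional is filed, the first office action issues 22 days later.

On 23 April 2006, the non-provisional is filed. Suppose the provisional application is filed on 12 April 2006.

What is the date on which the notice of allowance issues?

The non-provisional is filed: Apr 23, 2006.
The first office action issues: Apr 23, 2006 + 22 days = May 15, 2006.
The response is filed: May 15, 2006 + 8 weeks = Jul 10, 2006.
The provisional application is filed: Apr 12, 2006.
The application is published: Apr 12, 2006 + 16 days = Apr 28, 2006.
Both prerequisites met — the response is filed (Jul 10, 2006), the application is published (Apr 28, 2006); the later is Jul 10, 2006.
The notice of allowance issues: Jul 10, 2006 + 4 weeks = Aug 7, 2006.

7 August 2006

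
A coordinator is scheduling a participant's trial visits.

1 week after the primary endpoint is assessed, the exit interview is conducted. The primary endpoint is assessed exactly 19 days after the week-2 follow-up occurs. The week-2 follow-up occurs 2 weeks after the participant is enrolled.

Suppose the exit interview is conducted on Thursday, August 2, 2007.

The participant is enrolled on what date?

The exit interview is conducted: Aug 2, 2007.
The primary endpoint is assessed: Aug 2, 2007 − 1 week = Jul 26, 2007.
The week-2 follow-up occurs: Jul 26, 2007 − 19 days = Jul 7, 2007.
The participant is enrolled: Jul 7, 2007 − 2 weeks = Jun 23, 2007.

Saturday, June 23, 2007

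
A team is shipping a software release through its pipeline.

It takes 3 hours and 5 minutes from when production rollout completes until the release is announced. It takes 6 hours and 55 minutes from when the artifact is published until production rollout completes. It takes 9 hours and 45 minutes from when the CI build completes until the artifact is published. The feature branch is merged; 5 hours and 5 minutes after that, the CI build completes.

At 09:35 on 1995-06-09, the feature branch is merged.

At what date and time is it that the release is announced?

The feature branch is merged: 09:35 Jun 9, 1995.
The CI build completes: 09:35 Jun 9, 1995 + 5h05m = 14:40 Jun 9, 1995.
The artifact is published: 14:40 Jun 9, 1995 + 9h45m = 00:25 Jun 10, 1995.
Production rollout completes: 00:25 Jun 10, 1995 + 6h55m = 07:20 Jun 10, 1995.
The release is announced: 07:20 Jun 10, 1995 + 3h05m = 10:25 Jun 10, 1995.

10:25 on 1995-06-10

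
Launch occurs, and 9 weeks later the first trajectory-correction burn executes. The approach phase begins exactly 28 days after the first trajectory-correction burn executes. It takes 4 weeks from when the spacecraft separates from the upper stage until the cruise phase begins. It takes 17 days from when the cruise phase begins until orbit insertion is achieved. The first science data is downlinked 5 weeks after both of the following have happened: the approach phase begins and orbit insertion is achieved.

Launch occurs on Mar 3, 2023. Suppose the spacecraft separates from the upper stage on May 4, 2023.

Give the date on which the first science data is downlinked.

Launch occurs: Mar 3, 2023.
The first trajectory-correction burn executes: Mar 3, 2023 + 9 weeks = May 5, 2023.
The approach phase begins: May 5, 2023 + 28 days = Jun 2, 2023.
The spacecraft separates from the upper stage: May 4, 2023.
The cruise phase begins: May 4, 2023 + 4 weeks = Jun 1, 2023.
Orbit insertion is achieved: Jun 1, 2023 + 17 days = Jun 18, 2023.
Both prerequisites met — the approach phase begins (Jun 2, 2023), orbit insertion is achieved (Jun 18, 2023); the later is Jun 18, 2023.
The first science data is downlinked: Jun 18, 2023 + 5 weeks = Jul 23, 2023.

Jul 23, 2023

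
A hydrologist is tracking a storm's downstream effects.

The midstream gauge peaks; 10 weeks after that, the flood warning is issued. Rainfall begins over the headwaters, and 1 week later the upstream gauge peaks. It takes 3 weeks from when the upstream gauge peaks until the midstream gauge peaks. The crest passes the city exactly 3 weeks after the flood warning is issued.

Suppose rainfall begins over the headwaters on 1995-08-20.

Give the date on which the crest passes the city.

Rainfall begins over the headwaters: Aug 20, 1995.
The upstream gauge peaks: Aug 20, 1995 + 1 week = Aug 27, 1995.
The midstream gauge peaks: Aug 27, 1995 + 3 weeks = Sep 17, 1995.
The flood warning is issued: Sep 17, 1995 + 10 weeks = Nov 26, 1995.
The crest passes the city: Nov 26, 1995 + 3 weeks = Dec 17, 1995.

1995-12-17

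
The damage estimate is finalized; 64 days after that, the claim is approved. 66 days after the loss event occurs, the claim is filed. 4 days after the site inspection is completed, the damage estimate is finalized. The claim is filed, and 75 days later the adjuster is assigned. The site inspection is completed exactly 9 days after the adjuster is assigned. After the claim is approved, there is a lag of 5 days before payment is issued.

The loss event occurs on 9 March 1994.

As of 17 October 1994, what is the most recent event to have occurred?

The claim is approved

The loss event occurs: Mar 9, 1994.
The claim is filed: Mar 9, 1994 + 66 days = May 14, 1994.
The adjuster is assigned: May 14, 1994 + 75 days = Jul 28, 1994.
The site inspection is completed: Jul 28, 1994 + 9 days = Aug 6, 1994.
The damage estimate is finalized: Aug 6, 1994 + 4 days = Aug 10, 1994.
The claim is approved: Aug 10, 1994 + 64 days = Oct 13, 1994.
Payment is issued: Oct 13, 1994 + 5 days = Oct 18, 1994.
Oct 17, 1994 falls between when the claim is approved (Oct 13, 1994) and when payment is issued (Oct 18, 1994).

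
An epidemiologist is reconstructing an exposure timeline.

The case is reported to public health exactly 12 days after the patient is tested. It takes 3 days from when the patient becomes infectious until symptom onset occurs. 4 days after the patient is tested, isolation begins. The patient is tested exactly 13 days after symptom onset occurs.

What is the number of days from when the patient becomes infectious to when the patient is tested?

Causal path: the patient becomes infectious → symptom onset occurs → the patient is tested.
Total delay along the path: 3 + 13 = 16 days.

16 days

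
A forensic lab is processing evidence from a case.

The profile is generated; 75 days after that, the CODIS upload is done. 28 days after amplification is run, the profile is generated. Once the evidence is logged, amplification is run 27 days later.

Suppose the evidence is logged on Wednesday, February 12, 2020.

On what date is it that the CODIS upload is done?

The evidence is logged: Feb 12, 2020.
Amplification is run: Feb 12, 2020 + 27 days = Mar 10, 2020.
The profile is generated: Mar 10, 2020 + 28 days = Apr 7, 2020.
The CODIS upload is done: Apr 7, 2020 + 75 days = Jun 21, 2020.

Sunday, June 21, 2020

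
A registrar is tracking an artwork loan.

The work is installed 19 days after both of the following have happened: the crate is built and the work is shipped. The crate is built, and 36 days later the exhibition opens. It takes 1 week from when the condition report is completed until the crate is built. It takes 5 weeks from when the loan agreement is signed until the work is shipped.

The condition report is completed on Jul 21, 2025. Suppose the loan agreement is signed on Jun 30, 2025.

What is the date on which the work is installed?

Aug 23, 2025

The condition report is completed: Jul 21, 2025.
The crate is built: Jul 21, 2025 + 1 week = Jul 28, 2025.
The loan agreement is signed: Jun 30, 2025.
The work is shipped: Jun 30, 2025 + 5 weeks = Aug 4, 2025.
Both prerequisites met — the crate is built (Jul 28, 2025), the work is shipped (Aug 4, 2025); the later is Aug 4, 2025.
The work is installed: Aug 4, 2025 + 19 days = Aug 23, 2025.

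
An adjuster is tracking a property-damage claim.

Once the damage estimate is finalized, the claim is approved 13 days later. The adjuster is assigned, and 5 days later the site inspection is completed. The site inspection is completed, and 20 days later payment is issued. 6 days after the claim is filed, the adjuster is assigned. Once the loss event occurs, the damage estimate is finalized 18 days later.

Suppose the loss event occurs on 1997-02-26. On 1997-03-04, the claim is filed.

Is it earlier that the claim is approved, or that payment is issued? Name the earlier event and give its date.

The loss event occurs: Feb 26, 1997.
The damage estimate is finalized: Feb 26, 1997 + 18 days = Mar 16, 1997.
The claim is approved: Mar 16, 1997 + 13 days = Mar 29, 1997.
The claim is filed: Mar 4, 1997.
The adjuster is assigned: Mar 4, 1997 + 6 days = Mar 10, 1997.
The site inspection is completed: Mar 10, 1997 + 5 days = Mar 15, 1997.
Payment is issued: Mar 15, 1997 + 20 days = Apr 4, 1997.
Comparing: the claim is approved on Mar 29, 1997 vs payment is issued on Apr 4, 1997. Earlier: the claim is approved.

The claim is approved — 1997-03-29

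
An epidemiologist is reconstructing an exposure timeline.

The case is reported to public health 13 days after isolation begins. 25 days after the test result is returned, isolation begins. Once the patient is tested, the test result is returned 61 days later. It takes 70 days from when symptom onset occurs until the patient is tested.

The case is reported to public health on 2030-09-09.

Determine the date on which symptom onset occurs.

2030-03-24

The case is reported to public health: Sep 9, 2030.
Isolation begins: Sep 9, 2030 − 13 days = Aug 27, 2030.
The test result is returned: Aug 27, 2030 − 25 days = Aug 2, 2030.
The patient is tested: Aug 2, 2030 − 61 days = Jun 2, 2030.
Symptom onset occurs: Jun 2, 2030 − 70 days = Mar 24, 2030.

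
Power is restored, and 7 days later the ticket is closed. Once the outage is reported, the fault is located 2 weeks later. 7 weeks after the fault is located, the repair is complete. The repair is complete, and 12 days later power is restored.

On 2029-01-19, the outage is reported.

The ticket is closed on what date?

2029-04-11

The outage is reported: Jan 19, 2029.
The fault is located: Jan 19, 2029 + 2 weeks = Feb 2, 2029.
The repair is complete: Feb 2, 2029 + 7 weeks = Mar 23, 2029.
Power is restored: Mar 23, 2029 + 12 days = Apr 4, 2029.
The ticket is closed: Apr 4, 2029 + 7 days = Apr 11, 2029.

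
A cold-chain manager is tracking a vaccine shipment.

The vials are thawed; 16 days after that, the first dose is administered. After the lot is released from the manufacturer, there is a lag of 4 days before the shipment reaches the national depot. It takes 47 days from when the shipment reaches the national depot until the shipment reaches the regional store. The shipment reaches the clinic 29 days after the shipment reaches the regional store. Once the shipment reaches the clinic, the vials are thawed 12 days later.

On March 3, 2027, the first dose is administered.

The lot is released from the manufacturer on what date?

November 15, 2026

The first dose is administered: Mar 3, 2027.
The vials are thawed: Mar 3, 2027 − 16 days = Feb 15, 2027.
The shipment reaches the clinic: Feb 15, 2027 − 12 days = Feb 3, 2027.
The shipment reaches the regional store: Feb 3, 2027 − 29 days = Jan 5, 2027.
The shipment reaches the national depot: Jan 5, 2027 − 47 days = Nov 19, 2026.
The lot is released from the manufacturer: Nov 19, 2026 − 4 days = Nov 15, 2026.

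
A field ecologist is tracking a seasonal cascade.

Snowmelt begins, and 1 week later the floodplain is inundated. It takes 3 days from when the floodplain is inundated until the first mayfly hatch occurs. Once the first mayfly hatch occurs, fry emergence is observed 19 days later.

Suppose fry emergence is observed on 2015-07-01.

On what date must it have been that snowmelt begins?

Fry emergence is observed: Jul 1, 2015.
The first mayfly hatch occurs: Jul 1, 2015 − 19 days = Jun 12, 2015.
The floodplain is inundated: Jun 12, 2015 − 3 days = Jun 9, 2015.
Snowmelt begins: Jun 9, 2015 − 1 week = Jun 2, 2015.

2015-06-02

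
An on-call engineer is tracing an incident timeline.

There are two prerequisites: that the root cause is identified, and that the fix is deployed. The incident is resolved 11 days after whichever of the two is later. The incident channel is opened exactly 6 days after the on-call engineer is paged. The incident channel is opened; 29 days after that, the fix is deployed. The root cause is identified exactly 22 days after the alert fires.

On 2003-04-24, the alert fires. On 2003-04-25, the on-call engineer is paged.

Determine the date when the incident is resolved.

2003-06-10

The alert fires: Apr 24, 2003.
The root cause is identified: Apr 24, 2003 + 22 days = May 16, 2003.
The on-call engineer is paged: Apr 25, 2003.
The incident channel is opened: Apr 25, 2003 + 6 days = May 1, 2003.
The fix is deployed: May 1, 2003 + 29 days = May 30, 2003.
Both prerequisites met — the root cause is identified (May 16, 2003), the fix is deployed (May 30, 2003); the later is May 30, 2003.
The incident is resolved: May 30, 2003 + 11 days = Jun 10, 2003.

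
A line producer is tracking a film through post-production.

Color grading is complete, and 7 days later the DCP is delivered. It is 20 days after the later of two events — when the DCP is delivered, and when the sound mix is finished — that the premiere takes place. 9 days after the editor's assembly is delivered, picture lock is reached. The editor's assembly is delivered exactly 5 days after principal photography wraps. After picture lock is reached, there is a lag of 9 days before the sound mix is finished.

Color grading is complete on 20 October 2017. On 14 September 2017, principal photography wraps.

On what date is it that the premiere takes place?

Color grading is complete: Oct 20, 2017.
The DCP is delivered: Oct 20, 2017 + 7 days = Oct 27, 2017.
Principal photography wraps: Sep 14, 2017.
The editor's assembly is delivered: Sep 14, 2017 + 5 days = Sep 19, 2017.
Picture lock is reached: Sep 19, 2017 + 9 days = Sep 28, 2017.
The sound mix is finished: Sep 28, 2017 + 9 days = Oct 7, 2017.
Both prerequisites met — the DCP is delivered (Oct 27, 2017), the sound mix is finished (Oct 7, 2017); the later is Oct 27, 2017.
The premiere takes place: Oct 27, 2017 + 20 days = Nov 16, 2017.

16 November 2017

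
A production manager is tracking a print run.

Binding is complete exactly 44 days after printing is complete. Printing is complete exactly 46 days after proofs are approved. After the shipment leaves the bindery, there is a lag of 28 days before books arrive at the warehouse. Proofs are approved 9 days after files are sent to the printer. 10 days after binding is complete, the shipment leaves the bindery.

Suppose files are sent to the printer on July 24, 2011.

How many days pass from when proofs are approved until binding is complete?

90 days

Causal path: proofs are approved → printing is complete → binding is complete.
Total delay along the path: 46 + 44 = 90 days.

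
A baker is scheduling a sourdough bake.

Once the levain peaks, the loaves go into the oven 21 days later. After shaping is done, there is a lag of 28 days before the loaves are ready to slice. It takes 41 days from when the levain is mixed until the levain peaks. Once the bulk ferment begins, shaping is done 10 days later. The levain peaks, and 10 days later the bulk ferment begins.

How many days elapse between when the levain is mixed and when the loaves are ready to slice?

89 days

Causal path: the levain is mixed → the levain peaks → the bulk ferment begins → shaping is done → the loaves are ready to slice.
Total delay along the path: 41 + 10 + 10 + 28 = 89 days.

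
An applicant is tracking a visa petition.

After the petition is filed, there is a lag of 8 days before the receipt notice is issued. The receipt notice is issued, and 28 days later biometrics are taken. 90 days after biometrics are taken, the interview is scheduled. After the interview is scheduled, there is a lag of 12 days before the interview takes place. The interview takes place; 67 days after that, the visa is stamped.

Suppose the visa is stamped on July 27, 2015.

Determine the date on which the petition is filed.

The visa is stamped: Jul 27, 2015.
The interview takes place: Jul 27, 2015 − 67 days = May 21, 2015.
The interview is scheduled: May 21, 2015 − 12 days = May 9, 2015.
Biometrics are taken: May 9, 2015 − 90 days = Feb 8, 2015.
The receipt notice is issued: Feb 8, 2015 − 28 days = Jan 11, 2015.
The petition is filed: Jan 11, 2015 − 8 days = Jan 3, 2015.

January 3, 2015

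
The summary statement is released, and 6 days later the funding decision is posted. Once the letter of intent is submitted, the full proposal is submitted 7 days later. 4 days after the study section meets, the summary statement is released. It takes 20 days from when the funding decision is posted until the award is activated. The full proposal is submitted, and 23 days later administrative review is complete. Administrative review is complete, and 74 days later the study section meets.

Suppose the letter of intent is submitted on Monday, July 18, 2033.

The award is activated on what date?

Tuesday, November 29, 2033

The letter of intent is submitted: Jul 18, 2033.
The full proposal is submitted: Jul 18, 2033 + 7 days = Jul 25, 2033.
Administrative review is complete: Jul 25, 2033 + 23 days = Aug 17, 2033.
The study section meets: Aug 17, 2033 + 74 days = Oct 30, 2033.
The summary statement is released: Oct 30, 2033 + 4 days = Nov 3, 2033.
The funding decision is posted: Nov 3, 2033 + 6 days = Nov 9, 2033.
The award is activated: Nov 9, 2033 + 20 days = Nov 29, 2033.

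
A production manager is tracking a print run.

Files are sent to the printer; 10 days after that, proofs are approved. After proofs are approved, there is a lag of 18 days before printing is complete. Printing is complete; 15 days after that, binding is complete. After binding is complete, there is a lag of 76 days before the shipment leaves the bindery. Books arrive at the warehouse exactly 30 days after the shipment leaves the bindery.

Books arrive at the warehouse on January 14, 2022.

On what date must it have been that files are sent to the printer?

August 18, 2021

Books arrive at the warehouse: Jan 14, 2022.
The shipment leaves the bindery: Jan 14, 2022 − 30 days = Dec 15, 2021.
Binding is complete: Dec 15, 2021 − 76 days = Sep 30, 2021.
Printing is complete: Sep 30, 2021 − 15 days = Sep 15, 2021.
Proofs are approved: Sep 15, 2021 − 18 days = Aug 28, 2021.
Files are sent to the printer: Aug 28, 2021 − 10 days = Aug 18, 2021.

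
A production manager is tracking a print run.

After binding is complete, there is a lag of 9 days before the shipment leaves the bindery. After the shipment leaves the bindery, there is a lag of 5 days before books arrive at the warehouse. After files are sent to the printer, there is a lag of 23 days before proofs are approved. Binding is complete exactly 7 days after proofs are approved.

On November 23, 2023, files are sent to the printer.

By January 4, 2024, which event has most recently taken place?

Files are sent to the printer: Nov 23, 2023.
Proofs are approved: Nov 23, 2023 + 23 days = Dec 16, 2023.
Binding is complete: Dec 16, 2023 + 7 days = Dec 23, 2023.
The shipment leaves the bindery: Dec 23, 2023 + 9 days = Jan 1, 2024.
Books arrive at the warehouse: Jan 1, 2024 + 5 days = Jan 6, 2024.
Jan 4, 2024 falls between when the shipment leaves the bindery (Jan 1, 2024) and when books arrive at the warehouse (Jan 6, 2024).

The shipment leaves the bindery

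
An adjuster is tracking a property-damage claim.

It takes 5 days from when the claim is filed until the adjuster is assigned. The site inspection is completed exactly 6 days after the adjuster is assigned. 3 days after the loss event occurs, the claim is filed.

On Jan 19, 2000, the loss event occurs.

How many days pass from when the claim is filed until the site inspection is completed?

11 days

Causal path: the claim is filed → the adjuster is assigned → the site inspection is completed.
Total delay along the path: 5 + 6 = 11 days.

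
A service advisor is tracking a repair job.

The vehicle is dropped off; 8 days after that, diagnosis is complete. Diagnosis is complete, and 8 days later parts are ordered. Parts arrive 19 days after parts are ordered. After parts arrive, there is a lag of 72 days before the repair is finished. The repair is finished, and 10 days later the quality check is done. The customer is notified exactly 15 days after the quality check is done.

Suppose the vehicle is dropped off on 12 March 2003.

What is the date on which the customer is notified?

The vehicle is dropped off: Mar 12, 2003.
Diagnosis is complete: Mar 12, 2003 + 8 days = Mar 20, 2003.
Parts are ordered: Mar 20, 2003 + 8 days = Mar 28, 2003.
Parts arrive: Mar 28, 2003 + 19 days = Apr 16, 2003.
The repair is finished: Apr 16, 2003 + 72 days = Jun 27, 2003.
The quality check is done: Jun 27, 2003 + 10 days = Jul 7, 2003.
The customer is notified: Jul 7, 2003 + 15 days = Jul 22, 2003.

22 July 2003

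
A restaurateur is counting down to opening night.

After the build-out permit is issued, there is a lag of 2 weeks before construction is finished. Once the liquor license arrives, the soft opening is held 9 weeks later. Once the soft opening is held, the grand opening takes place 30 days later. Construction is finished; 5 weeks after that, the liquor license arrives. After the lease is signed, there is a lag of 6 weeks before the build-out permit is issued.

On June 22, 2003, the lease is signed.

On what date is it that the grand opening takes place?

December 23, 2003

The lease is signed: Jun 22, 2003.
The build-out permit is issued: Jun 22, 2003 + 6 weeks = Aug 3, 2003.
Construction is finished: Aug 3, 2003 + 2 weeks = Aug 17, 2003.
The liquor license arrives: Aug 17, 2003 + 5 weeks = Sep 21, 2003.
The soft opening is held: Sep 21, 2003 + 9 weeks = Nov 23, 2003.
The grand opening takes place: Nov 23, 2003 + 30 days = Dec 23, 2003.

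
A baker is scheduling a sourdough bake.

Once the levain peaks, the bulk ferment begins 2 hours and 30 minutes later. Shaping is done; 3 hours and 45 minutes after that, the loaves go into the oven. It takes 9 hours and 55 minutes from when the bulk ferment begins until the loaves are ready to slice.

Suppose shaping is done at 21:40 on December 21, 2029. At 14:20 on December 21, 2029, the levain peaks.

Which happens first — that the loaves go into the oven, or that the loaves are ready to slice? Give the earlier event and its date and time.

The loaves go into the oven — 01:25 on December 22, 2029

Shaping is done: 21:40 Dec 21, 2029.
The loaves go into the oven: 21:40 Dec 21, 2029 + 3h45m = 01:25 Dec 22, 2029.
The levain peaks: 14:20 Dec 21, 2029.
The bulk ferment begins: 14:20 Dec 21, 2029 + 2h30m = 16:50 Dec 21, 2029.
The loaves are ready to slice: 16:50 Dec 21, 2029 + 9h55m = 02:45 Dec 22, 2029.
Comparing: the loaves go into the oven at 01:25 Dec 22, 2029 vs the loaves are ready to slice at 02:45 Dec 22, 2029. Earlier: the loaves go into the oven.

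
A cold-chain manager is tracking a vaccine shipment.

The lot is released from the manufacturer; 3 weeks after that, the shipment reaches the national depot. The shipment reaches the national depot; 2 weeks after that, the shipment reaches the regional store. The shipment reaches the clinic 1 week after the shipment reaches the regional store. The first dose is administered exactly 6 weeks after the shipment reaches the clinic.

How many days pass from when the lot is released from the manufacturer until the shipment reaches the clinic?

42 days

Causal path: the lot is released from the manufacturer → the shipment reaches the national depot → the shipment reaches the regional store → the shipment reaches the clinic.
Total delay along the path: 3 + 2 + 1 weeks = 6 weeks = 42 days.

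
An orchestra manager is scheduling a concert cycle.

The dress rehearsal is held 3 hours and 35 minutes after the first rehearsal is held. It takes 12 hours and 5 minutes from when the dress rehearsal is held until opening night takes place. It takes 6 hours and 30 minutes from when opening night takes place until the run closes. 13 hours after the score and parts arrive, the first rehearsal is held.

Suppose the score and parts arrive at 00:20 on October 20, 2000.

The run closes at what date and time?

11:30 on October 21, 2000

The score and parts arrive: 00:20 Oct 20, 2000.
The first rehearsal is held: 00:20 Oct 20, 2000 + 13h = 13:20 Oct 20, 2000.
The dress rehearsal is held: 13:20 Oct 20, 2000 + 3h35m = 16:55 Oct 20, 2000.
Opening night takes place: 16:55 Oct 20, 2000 + 12h05m = 05:00 Oct 21, 2000.
The run closes: 05:00 Oct 21, 2000 + 6h30m = 11:30 Oct 21, 2000.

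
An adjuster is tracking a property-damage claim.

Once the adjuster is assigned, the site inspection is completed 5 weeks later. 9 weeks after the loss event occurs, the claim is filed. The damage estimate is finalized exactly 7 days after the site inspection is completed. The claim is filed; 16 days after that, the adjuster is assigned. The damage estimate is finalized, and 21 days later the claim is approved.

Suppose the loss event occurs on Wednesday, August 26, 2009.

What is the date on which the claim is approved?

Friday, January 15, 2010

The loss event occurs: Aug 26, 2009.
The claim is filed: Aug 26, 2009 + 9 weeks = Oct 28, 2009.
The adjuster is assigned: Oct 28, 2009 + 16 days = Nov 13, 2009.
The site inspection is completed: Nov 13, 2009 + 5 weeks = Dec 18, 2009.
The damage estimate is finalized: Dec 18, 2009 + 7 days = Dec 25, 2009.
The claim is approved: Dec 25, 2009 + 21 days = Jan 15, 2010.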